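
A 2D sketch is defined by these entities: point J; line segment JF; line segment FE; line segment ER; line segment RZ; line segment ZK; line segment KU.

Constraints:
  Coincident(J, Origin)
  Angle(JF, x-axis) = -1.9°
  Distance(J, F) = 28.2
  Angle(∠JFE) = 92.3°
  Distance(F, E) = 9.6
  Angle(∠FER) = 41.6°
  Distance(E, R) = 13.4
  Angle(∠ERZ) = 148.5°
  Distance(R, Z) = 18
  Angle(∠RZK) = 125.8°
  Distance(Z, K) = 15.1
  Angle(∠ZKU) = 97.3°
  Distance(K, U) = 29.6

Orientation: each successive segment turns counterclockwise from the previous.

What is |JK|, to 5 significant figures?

38.537

J is at the origin; JF runs at -1.9° with length 28.2, so F = (28.184, -0.93498). ∠JFE = 92.3° gives FE at 85.800° from the x-axis; with |FE| = 9.6, E = (28.888, 8.6392). ∠FER = 41.6° gives ER at -135.80° from the x-axis; with |ER| = 13.4, R = (19.281, -0.70277). ∠ERZ = 148.5° gives RZ at -104.30° from the x-axis; with |RZ| = 18.0, Z = (14.835, -18.145). ∠RZK = 125.8° gives ZK at -50.100° from the x-axis; with |ZK| = 15.1, K = (24.521, -29.729). Then |JK| = |K − J| = 38.537.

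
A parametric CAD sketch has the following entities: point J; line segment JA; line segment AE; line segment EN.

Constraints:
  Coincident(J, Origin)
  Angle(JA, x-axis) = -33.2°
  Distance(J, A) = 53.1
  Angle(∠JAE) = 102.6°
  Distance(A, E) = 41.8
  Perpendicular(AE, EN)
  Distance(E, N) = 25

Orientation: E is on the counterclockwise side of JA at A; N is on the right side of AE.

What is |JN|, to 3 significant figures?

93.5

∠JAE = 102.6°, so AE runs at -33.2° + (180° − 102.6°) = 44.2° from the x-axis; with |AE| = 41.8, E = A + 41.8·(cos 44.2°, sin 44.2°) = (74.4, 0.0659). AE ⟂ EN; with |EN| = 25.0 on the right of AE, N = E + 25.0·(0.697, -0.717) = (91.8, -17.9). Then |JN| = |N − J| = 93.5.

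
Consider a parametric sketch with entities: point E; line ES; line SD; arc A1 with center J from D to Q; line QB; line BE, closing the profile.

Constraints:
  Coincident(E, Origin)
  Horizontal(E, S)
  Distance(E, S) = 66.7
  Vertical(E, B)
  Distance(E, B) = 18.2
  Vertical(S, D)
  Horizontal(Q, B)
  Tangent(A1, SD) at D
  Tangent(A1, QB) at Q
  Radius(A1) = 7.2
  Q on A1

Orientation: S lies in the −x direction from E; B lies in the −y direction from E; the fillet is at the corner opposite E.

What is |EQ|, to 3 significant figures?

62.2

E is at the origin; ES is horizontal with |ES| = 66.7 and S on the −x side, so S = (-66.7, 0.00). EB is vertical with |EB| = 18.2 and B on the −y side, so B = (0.00, -18.2). The virtual corner opposite E is at (-66.7, -18.2). Since A1 is tangent to SD there, JD ⟂ SD and the tangent condition forces JQ to be normal to QB, with radius 7.2, so the center J sits 7.2 in from both sides at J = (-59.5, -11.0). That places the tangent points at D = (-66.7, -11.0) on SD and Q = (-59.5, -18.2) on QB. Then |EQ| = |Q − E| = 62.2.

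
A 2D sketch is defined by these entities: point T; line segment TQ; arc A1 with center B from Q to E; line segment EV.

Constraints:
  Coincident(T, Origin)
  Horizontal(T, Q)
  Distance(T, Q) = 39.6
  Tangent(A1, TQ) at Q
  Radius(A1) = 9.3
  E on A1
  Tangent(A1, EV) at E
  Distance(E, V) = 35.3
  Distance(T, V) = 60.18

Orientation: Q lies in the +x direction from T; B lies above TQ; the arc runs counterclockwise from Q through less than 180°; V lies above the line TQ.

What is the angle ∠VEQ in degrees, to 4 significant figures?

127.2°

Checks: |BE| = 9.300 ✓; ∠(BE, EV) = 90.00° ✓; |EV| = 35.30 ✓; |TV| = 60.18 ✓.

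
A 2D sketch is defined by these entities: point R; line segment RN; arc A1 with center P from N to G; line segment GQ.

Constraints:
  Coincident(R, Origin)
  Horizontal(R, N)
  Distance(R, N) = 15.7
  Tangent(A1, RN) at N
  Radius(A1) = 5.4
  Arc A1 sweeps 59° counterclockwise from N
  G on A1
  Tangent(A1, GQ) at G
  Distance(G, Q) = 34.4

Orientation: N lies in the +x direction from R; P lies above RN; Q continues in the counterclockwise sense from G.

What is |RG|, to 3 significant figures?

20.5

R is at the origin; RN is horizontal with |RN| = 15.7 and N on the +x side, so N = (15.7, 0.00). The tangent condition forces PN to be normal to RN, so P = N + (0, 5.4) = (15.7, 5.40). On A1, N sits at bearing -90° from P; a 59° counterclockwise sweep puts G at bearing -31°, so G = P + 5.4·(cos -31°, sin -31°) = (20.3, 2.62). Then |RG| = |G − R| = 20.5.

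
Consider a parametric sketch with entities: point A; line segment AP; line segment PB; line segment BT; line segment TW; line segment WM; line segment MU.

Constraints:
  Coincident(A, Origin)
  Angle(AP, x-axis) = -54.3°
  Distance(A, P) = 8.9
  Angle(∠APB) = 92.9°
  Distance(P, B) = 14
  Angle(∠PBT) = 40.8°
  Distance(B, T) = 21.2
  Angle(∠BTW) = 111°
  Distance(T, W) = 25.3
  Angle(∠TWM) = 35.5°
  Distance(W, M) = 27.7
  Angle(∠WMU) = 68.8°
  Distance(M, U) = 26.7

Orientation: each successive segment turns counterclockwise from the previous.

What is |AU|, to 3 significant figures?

15.7

A is at the origin; AP runs at -54.3° with length 8.9, so P = (5.19, -7.23). ∠APB = 92.9° gives PB at 32.8° from the x-axis; with |PB| = 14.0, B = (17.0, 0.356). ∠PBT = 40.8° gives BT at 172° from the x-axis; with |BT| = 21.2, T = (-4.03, 3.31). ∠BTW = 111.0° gives TW at -119° from the x-axis; with |TW| = 25.3, W = (-16.3, -18.8). ∠TWM = 35.5° gives WM at 25.5° from the x-axis; with |WM| = 27.7, M = (8.70, -6.90). ∠WMU = 68.8° gives MU at 137° from the x-axis; with |MU| = 26.7, U = (-10.7, 11.4). Then |AU| = |U − A| = 15.7.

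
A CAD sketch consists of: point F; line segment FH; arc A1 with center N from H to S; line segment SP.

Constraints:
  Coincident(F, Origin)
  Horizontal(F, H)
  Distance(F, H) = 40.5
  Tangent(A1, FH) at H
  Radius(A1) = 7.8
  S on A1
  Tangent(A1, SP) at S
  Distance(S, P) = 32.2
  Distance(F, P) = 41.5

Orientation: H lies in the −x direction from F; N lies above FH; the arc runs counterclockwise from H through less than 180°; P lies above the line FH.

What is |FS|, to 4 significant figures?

33.58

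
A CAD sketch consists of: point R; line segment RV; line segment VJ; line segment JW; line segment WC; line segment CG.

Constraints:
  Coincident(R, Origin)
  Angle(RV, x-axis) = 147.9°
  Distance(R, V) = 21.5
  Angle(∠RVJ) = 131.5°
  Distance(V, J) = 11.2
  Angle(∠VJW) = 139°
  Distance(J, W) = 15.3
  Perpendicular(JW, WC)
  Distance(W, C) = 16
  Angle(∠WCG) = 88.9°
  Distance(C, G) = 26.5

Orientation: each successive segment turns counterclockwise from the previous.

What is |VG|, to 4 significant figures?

8.593

R is at the origin; RV runs at 147.9° with length 21.5, so V = (-18.21, 11.43). ∠RVJ = 131.5° gives VJ at -163.6° from the x-axis; with |VJ| = 11.2, J = (-28.96, 8.263). ∠VJW = 139.0° gives JW at -122.6° from the x-axis; with |JW| = 15.3, W = (-37.20, -4.627). JW is perpendicular to WC, so WC runs at -32.60°; with |WC| = 16.0, C = (-23.72, -13.25). ∠WCG = 88.9° gives CG at 58.50° from the x-axis; with |CG| = 26.5, G = (-9.875, 9.348). Then |VG| = |G − V| = 8.593.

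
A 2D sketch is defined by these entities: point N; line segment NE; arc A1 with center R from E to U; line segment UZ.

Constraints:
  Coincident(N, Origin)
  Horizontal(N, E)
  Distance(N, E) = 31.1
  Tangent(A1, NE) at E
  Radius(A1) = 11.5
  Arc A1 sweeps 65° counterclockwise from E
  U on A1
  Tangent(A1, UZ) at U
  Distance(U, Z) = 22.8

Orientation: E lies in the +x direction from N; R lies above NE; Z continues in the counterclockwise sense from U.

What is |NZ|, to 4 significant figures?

57.99

N is at the origin; NE is horizontal with |NE| = 31.1 and E on the +x side, so E = (31.10, 0.000). Since A1 is tangent to NE there, RE ⟂ NE, so R = E + (0, 11.5) = (31.10, 11.50). On A1, E sits at bearing -90° from R; a 65° counterclockwise sweep puts U at bearing -25°, so U = R + 11.5·(cos -25°, sin -25°) = (41.52, 6.640). Since A1 is tangent to UZ there, RU ⟂ UZ, so UZ runs along (−sin -25°, cos -25°); with |UZ| = 22.8, Z = (51.16, 27.30). Then |NZ| = |Z − N| = 57.99.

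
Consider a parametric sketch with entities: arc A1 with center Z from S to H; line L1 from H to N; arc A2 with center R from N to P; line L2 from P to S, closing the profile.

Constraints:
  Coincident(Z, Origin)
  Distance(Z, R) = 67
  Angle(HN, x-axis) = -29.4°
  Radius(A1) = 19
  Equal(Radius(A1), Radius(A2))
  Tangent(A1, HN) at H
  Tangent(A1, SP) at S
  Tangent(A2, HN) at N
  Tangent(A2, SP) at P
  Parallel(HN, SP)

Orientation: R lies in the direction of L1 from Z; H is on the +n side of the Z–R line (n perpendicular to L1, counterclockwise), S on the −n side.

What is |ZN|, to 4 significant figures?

69.64

The slot axis is L1's direction at -29.4°, so u = (cos -29.4°, sin -29.4°) = (0.8712, -0.4909) and n = (−sin -29.4°, cos -29.4°) = (0.4909, 0.8712). Z is at the origin and R lies 67.0 along u from Z, so R = 67.0·u = (58.37, -32.89). Tangency of A1 to both parallel lines with radius 19.0 puts H and S at Z ± 19.0·n: H = (9.327, 16.55), S = (-9.327, -16.55). Equal radii place N and P the same way about R: N = R + 19.0·n = (67.70, -16.34), P = R − 19.0·n = (49.04, -49.44). Then |ZN| = |N − Z| = 69.64.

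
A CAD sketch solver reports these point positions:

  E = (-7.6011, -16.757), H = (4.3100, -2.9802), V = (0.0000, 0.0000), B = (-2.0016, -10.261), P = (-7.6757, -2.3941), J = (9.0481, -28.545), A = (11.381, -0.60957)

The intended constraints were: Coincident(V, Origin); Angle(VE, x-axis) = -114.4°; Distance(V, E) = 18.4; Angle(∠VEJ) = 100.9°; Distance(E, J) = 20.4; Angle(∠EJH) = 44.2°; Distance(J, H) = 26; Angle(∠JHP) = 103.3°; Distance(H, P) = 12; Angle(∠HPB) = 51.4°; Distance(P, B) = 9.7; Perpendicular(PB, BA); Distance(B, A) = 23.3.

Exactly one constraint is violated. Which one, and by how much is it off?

Distance(B, A) = 23.3 — off by 6.80.

V = (0.00, 0.00) ✓; VE at -114.4° ✓; |VE| = 18.40 ✓; ∠VEJ = 100.9° ✓; |EJ| = 20.40 ✓; ∠EJH = 44.20° ✓; |JH| = 26.00 ✓; ∠JHP = 103.3° ✓; |HP| = 12.00 ✓; ∠HPB = 51.40° ✓; |PB| = 9.700 ✓; ∠(PB, BA) = 90.00° ✓; |BA| = 16.50 ✗.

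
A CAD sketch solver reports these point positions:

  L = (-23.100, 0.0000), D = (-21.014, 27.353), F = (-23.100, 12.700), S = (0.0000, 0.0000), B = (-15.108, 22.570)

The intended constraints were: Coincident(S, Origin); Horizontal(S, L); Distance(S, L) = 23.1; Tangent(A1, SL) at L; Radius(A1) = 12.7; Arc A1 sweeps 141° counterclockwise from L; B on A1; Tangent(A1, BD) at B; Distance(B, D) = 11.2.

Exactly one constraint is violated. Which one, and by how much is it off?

Distance(B, D) = 11.2 — off by 3.60.

S = (0.00, 0.00) ✓; S.y = 0.00, L.y = 0.00 ✓; |SL| = 23.10 ✓; ∠(FL, LS) = 90.00° ✓; |FL| = 12.70 ✓; bearing(F→B) − bearing(F→L) = 141.0° ✓; |FB| = 12.70 ✓; ∠(FB, BD) = 90.00° ✓; |BD| = 7.600 ✗.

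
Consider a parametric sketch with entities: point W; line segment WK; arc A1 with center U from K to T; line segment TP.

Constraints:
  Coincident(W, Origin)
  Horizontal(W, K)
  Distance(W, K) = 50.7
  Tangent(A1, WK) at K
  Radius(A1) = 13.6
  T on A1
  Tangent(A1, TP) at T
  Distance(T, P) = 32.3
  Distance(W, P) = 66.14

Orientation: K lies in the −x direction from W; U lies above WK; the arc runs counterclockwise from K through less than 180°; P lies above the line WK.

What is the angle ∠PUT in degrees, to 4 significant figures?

67.17°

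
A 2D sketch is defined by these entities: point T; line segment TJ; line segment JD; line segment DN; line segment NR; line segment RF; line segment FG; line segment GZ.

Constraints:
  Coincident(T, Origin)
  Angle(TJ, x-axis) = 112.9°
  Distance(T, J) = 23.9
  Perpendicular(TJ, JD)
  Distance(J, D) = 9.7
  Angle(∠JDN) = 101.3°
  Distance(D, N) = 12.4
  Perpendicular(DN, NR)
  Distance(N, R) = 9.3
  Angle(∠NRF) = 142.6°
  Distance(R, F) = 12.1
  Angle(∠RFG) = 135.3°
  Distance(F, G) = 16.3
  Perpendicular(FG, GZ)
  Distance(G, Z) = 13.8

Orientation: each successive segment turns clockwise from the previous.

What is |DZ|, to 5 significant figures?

14.993

T is at the origin; TJ runs at 112.9° with length 23.9, so J = (-9.3001, 22.016). The perpendicularity gives JD at right angles to TJ, so JD runs at 22.900°; with |JD| = 9.7, D = (-0.36456, 25.791). ∠JDN = 101.3° gives DN at -55.800° from the x-axis; with |DN| = 12.4, N = (6.6053, 15.535). DN ⟂ NR, so NR runs at -145.80°; with |NR| = 9.3, R = (-1.0866, 10.308). ∠NRF = 142.6° gives RF at 176.80° from the x-axis; with |RF| = 12.1, F = (-13.168, 10.983). ∠RFG = 135.3° gives FG at 132.10° from the x-axis; with |FG| = 16.3, G = (-24.096, 23.077). The perpendicularity gives GZ at right angles to FG, so GZ runs at 42.100°; with |GZ| = 13.8, Z = (-13.856, 32.329). Then |DZ| = |Z − D| = 14.993.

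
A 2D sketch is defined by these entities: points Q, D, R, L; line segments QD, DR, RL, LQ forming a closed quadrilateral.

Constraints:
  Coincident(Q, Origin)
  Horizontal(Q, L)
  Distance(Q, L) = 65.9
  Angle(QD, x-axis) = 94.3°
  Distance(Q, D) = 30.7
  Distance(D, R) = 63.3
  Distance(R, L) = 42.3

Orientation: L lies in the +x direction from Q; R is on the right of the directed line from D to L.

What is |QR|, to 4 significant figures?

38.59

Q is at the origin; Q and L share the same y with |QL| = 65.9 and L in +x, so L = (65.9, 0). QD runs at 94.3° with |QD| = 30.7, so D = (-2.302, 30.61). R is determined by |DR| = 63.3 and |RL| = 42.3 together: it lies at the intersection of circle(D, 63.3) and circle(L, 42.3). With |DL| = 74.76, the foot of the radical line on DL is 52.21 from D and the perpendicular offset is √(63.3² − 52.21²) = 35.79. Taking the right-of-DL solution: R = (30.67, -23.42).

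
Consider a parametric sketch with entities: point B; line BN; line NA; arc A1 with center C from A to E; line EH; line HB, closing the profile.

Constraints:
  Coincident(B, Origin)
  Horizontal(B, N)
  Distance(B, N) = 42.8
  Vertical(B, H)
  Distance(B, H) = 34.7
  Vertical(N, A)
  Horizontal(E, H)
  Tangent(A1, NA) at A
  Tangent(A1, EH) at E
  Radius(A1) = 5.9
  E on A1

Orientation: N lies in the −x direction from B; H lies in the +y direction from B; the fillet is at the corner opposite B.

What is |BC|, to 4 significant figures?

46.81

B and H share the same x with |BH| = 34.7 and H on the +y side, so H = (0.000, 34.70). The virtual corner opposite B is at (-42.80, 34.70). The tangent condition forces CA to be normal to NA and since A1 is tangent to EH there, CE ⟂ EH, with radius 5.9, so the center C sits 5.9 in from both sides at C = (-36.90, 28.80). Then |BC| = |C − B| = 46.81.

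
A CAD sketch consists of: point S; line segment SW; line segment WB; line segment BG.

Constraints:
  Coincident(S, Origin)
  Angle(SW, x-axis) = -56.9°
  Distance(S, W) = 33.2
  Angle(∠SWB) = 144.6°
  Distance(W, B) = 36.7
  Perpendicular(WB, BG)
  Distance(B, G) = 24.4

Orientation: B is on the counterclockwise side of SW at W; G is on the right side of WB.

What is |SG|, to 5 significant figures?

77.262

S is at the origin; SW runs at -56.9° with length 33.2, so W = 33.2·(cos -56.9°, sin -56.9°) = (18.131, -27.812). ∠SWB = 144.6°, so WB runs at -56.9° + (180° − 144.6°) = -21.500° from the x-axis; with |WB| = 36.7, B = W + 36.7·(cos -21.500°, sin -21.500°) = (52.277, -41.263). WB is perpendicular to BG; with |BG| = 24.4 on the right of WB, G = B + 24.4·(-0.36650, -0.93042) = (43.334, -63.965). Then |SG| = |G − S| = 77.262.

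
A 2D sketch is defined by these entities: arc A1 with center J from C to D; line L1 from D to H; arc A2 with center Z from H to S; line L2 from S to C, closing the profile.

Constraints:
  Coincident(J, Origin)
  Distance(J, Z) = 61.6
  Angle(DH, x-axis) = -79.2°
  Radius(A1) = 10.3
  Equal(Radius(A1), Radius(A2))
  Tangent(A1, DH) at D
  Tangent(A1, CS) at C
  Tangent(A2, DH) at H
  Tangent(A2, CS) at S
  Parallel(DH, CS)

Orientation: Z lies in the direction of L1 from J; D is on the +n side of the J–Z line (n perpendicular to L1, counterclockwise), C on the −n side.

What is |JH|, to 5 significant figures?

62.455

Tangency of A1 to both parallel lines with radius 10.3 puts D and C at J ± 10.3·n: D = (10.118, 1.9300), C = (-10.118, -1.9300). Equal radii place H and S the same way about Z: H = Z + 10.3·n = (21.660, -58.579), S = Z − 10.3·n = (1.4251, -62.439). Then |JH| = |H − J| = 62.455.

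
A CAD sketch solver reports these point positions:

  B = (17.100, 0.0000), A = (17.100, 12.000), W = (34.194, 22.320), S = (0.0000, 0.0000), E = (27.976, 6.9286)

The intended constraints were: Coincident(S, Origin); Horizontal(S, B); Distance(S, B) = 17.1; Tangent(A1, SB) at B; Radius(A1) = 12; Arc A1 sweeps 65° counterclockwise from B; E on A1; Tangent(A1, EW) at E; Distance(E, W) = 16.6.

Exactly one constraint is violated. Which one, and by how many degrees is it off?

Tangent(A1, EW) at E — off by 3.00°.

S = (0.00, 0.00) ✓; S.y = 0.00, B.y = 0.00 ✓; |SB| = 17.10 ✓; ∠(AB, BS) = 90.00° ✓; |AB| = 12.00 ✓; bearing(A→E) − bearing(A→B) = 65.00° ✓; |AE| = 12.00 ✓; ∠(AE, EW) = 87.00° ✗; |EW| = 16.60 ✓.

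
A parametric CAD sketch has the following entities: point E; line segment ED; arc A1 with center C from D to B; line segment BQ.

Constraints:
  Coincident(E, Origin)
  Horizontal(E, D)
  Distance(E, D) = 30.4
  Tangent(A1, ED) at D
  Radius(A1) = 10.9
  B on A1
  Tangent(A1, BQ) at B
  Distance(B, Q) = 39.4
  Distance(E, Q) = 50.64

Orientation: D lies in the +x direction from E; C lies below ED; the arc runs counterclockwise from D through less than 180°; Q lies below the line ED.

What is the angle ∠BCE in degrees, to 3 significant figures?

12.2°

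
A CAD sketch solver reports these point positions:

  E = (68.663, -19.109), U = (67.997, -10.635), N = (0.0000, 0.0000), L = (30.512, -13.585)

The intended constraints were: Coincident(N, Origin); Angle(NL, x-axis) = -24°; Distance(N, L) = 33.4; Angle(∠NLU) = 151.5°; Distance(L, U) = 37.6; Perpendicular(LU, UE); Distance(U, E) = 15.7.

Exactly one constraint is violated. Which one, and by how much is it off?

Distance(U, E) = 15.7 — off by 7.20.

N = (0.00, 0.00) ✓; NL at -24.00° ✓; |NL| = 33.40 ✓; ∠NLU = 151.5° ✓; |LU| = 37.60 ✓; ∠(LU, UE) = 90.01° ✓; |UE| = 8.500 ✗.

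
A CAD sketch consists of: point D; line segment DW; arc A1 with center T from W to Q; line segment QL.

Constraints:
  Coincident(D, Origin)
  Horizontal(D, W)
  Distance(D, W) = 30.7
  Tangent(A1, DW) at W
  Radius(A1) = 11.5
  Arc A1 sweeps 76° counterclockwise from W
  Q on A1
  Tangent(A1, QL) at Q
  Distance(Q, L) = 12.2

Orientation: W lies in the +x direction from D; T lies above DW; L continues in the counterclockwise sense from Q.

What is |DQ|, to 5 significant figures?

42.757

A1 meets DW tangentially, so TW is at right angles to DW, so T = W + (0, 11.5) = (30.700, 11.500). On A1, W sits at bearing -90° from T; a 76° counterclockwise sweep puts Q at bearing -14°, so Q = T + 11.5·(cos -14°, sin -14°) = (41.858, 8.7179). Then |DQ| = |Q − D| = 42.757.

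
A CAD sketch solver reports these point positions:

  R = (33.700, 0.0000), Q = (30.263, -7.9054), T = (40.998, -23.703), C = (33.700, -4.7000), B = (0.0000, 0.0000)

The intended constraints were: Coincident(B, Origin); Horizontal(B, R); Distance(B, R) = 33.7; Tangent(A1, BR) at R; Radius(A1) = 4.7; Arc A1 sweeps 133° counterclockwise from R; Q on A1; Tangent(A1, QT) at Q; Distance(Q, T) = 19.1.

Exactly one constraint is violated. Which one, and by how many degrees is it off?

Tangent(A1, QT) at Q — off by 8.81°.

B = (0.00, 0.00) ✓; B.y = 0.00, R.y = 0.00 ✓; |BR| = 33.70 ✓; ∠(CR, RB) = 90.00° ✓; |CR| = 4.700 ✓; bearing(C→Q) − bearing(C→R) = 133.0° ✓; |CQ| = 4.700 ✓; ∠(CQ, QT) = 98.81° ✗; |QT| = 19.10 ✓.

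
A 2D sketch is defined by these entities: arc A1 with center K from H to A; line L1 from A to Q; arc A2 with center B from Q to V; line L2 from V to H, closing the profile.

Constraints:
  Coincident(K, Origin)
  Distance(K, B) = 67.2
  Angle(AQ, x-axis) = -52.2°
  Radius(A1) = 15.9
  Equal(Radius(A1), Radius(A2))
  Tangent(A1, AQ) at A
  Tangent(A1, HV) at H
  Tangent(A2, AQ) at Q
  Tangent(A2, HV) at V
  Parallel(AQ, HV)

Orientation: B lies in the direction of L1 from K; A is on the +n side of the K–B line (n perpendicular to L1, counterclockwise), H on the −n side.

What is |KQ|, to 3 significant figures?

69.1

The slot axis is L1's direction at -52.2°, so u = (cos -52.2°, sin -52.2°) = (0.613, -0.790) and n = (−sin -52.2°, cos -52.2°) = (0.790, 0.613). K is at the origin and B lies 67.2 along u from K, so B = 67.2·u = (41.2, -53.1). Tangency of A1 to both parallel lines with radius 15.9 puts A and H at K ± 15.9·n: A = (12.6, 9.75), H = (-12.6, -9.75). Equal radii place Q and V the same way about B: Q = B + 15.9·n = (53.8, -43.4), V = B − 15.9·n = (28.6, -62.8). Then |KQ| = |Q − K| = 69.1.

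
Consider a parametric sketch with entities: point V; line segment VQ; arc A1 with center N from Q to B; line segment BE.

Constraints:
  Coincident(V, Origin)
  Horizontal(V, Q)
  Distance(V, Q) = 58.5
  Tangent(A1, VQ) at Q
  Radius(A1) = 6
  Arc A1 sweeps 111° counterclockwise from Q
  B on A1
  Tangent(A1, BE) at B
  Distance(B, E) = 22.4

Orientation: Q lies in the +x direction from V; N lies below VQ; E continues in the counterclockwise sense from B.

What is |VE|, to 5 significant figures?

67.503

V is at the origin; VQ is horizontal with |VQ| = 58.5 and Q on the +x side, so Q = (58.500, 0.0000). A1 meets VQ tangentially, so NQ is at right angles to VQ, so N = Q + (0, -6) = (58.500, -6.0000). On A1, Q sits at bearing 90° from N; a 111° counterclockwise sweep puts B at bearing 201°, so B = N + 6.0·(cos 201°, sin 201°) = (52.899, -8.1502). Since A1 is tangent to BE there, NB ⟂ BE, so BE runs along (−sin 201°, cos 201°); with |BE| = 22.4, E = (60.926, -29.062). Then |VE| = |E − V| = 67.503.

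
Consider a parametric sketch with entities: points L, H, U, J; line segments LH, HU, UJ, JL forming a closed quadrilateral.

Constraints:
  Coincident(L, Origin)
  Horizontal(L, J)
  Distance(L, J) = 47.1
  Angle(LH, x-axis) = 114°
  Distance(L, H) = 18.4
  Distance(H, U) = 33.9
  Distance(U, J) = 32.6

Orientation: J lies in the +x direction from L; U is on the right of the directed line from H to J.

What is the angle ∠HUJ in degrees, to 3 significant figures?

118°

Checks: |HU| = 33.90 ✓; |UJ| = 32.60 ✓.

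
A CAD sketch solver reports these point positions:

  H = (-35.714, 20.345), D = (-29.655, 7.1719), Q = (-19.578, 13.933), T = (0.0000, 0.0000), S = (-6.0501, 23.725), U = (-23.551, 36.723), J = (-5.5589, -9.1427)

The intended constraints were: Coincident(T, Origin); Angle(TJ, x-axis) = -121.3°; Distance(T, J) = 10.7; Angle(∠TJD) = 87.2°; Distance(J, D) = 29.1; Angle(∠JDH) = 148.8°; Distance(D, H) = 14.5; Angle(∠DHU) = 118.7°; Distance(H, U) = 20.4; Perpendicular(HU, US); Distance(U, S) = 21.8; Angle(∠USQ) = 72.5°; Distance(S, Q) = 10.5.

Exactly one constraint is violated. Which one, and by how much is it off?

Distance(S, Q) = 10.5 — off by 6.20.

T = (0.00, 0.00) ✓; TJ at -121.3° ✓; |TJ| = 10.70 ✓; ∠TJD = 87.20° ✓; |JD| = 29.10 ✓; ∠JDH = 148.8° ✓; |DH| = 14.50 ✓; ∠DHU = 118.7° ✓; |HU| = 20.40 ✓; ∠(HU, US) = 90.00° ✓; |US| = 21.80 ✓; ∠USQ = 72.50° ✓; |SQ| = 16.70 ✗.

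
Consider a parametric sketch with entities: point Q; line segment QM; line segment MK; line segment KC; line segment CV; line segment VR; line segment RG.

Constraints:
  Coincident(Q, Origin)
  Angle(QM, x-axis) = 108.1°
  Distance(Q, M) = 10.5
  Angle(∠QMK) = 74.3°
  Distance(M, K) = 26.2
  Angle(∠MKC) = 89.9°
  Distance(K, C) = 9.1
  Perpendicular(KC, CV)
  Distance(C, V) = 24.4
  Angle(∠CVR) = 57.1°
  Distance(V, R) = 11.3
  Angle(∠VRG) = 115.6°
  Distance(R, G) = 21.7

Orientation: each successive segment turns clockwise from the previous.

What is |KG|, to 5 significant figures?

4.0318

Q is at the origin; QM runs at 108.1° with length 10.5, so M = (-3.2621, 9.9804). ∠QMK = 74.3° gives MK at 2.4000° from the x-axis; with |MK| = 26.2, K = (22.915, 11.078). ∠MKC = 89.9° gives KC at -87.700° from the x-axis; with |KC| = 9.1, C = (23.280, 1.9849). KC ⟂ CV, so CV runs at -177.70°; with |CV| = 24.4, V = (-1.1002, 1.0057). ∠CVR = 57.1° gives VR at 59.400° from the x-axis; with |VR| = 11.3, R = (4.6519, 10.732). ∠VRG = 115.6° gives RG at -5.0000° from the x-axis; with |RG| = 21.7, G = (26.269, 8.8408). Then |KG| = |G − K| = 4.0318.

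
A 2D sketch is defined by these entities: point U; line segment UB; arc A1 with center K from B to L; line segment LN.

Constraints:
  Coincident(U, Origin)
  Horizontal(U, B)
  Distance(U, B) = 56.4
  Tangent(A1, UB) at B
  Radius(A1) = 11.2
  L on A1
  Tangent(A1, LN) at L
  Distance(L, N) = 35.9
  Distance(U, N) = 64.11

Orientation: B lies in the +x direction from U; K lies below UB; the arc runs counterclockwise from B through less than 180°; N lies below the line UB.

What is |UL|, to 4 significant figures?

46.48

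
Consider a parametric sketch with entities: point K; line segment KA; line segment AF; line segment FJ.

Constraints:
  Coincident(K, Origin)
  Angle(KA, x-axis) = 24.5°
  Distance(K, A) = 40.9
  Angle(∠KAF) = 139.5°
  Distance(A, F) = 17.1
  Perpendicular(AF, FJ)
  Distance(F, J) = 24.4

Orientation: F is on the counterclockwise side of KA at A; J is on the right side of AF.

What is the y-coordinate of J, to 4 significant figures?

22.15

K is at the origin; KA runs at 24.5° with length 40.9, so A = 40.9·(cos 24.5°, sin 24.5°) = (37.22, 16.96). ∠KAF = 139.5°, so AF runs at 24.5° + (180° − 139.5°) = 65.00° from the x-axis; with |AF| = 17.1, F = A + 17.1·(cos 65.00°, sin 65.00°) = (44.44, 32.46). AF is perpendicular to FJ; with |FJ| = 24.4 on the right of AF, J = F + 24.4·(0.9063, -0.4226) = (66.56, 22.15). So J.y = 22.15.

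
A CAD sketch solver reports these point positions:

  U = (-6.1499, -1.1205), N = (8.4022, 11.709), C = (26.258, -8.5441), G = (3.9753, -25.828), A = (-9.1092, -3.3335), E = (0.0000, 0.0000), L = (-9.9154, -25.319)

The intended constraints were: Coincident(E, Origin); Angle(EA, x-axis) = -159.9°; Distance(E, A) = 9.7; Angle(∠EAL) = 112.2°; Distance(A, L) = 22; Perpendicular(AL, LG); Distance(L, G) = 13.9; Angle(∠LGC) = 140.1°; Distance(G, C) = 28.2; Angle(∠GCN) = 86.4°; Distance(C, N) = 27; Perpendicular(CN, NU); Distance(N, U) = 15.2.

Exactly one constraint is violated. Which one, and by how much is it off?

Distance(N, U) = 15.2 — off by 4.20.

E = (0.00, 0.00) ✓; EA at -159.9° ✓; |EA| = 9.700 ✓; ∠EAL = 112.2° ✓; |AL| = 22.00 ✓; ∠(AL, LG) = 90.00° ✓; |LG| = 13.90 ✓; ∠LGC = 140.1° ✓; |GC| = 28.20 ✓; ∠GCN = 86.40° ✓; |CN| = 27.00 ✓; ∠(CN, NU) = 90.00° ✓; |NU| = 19.40 ✗.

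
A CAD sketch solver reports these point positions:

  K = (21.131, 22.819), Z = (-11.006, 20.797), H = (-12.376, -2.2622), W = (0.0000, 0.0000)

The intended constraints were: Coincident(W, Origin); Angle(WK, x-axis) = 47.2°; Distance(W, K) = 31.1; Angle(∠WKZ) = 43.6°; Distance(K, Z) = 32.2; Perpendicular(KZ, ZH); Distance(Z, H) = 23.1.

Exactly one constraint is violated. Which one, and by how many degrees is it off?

Perpendicular(KZ, ZH) — off by 7.00°.

W = (0.00, 0.00) ✓; WK at 47.20° ✓; |WK| = 31.10 ✓; ∠WKZ = 43.60° ✓; |KZ| = 32.20 ✓; ∠(KZ, ZH) = 83.00° ✗; |ZH| = 23.10 ✓.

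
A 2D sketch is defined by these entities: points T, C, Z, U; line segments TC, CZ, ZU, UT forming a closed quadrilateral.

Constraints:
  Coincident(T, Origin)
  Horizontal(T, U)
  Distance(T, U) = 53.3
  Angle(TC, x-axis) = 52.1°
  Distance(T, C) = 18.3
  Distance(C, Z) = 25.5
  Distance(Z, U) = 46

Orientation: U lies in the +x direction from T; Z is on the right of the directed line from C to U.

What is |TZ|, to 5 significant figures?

13.913

Checks: |CZ| = 25.50 ✓; |ZU| = 46.00 ✓.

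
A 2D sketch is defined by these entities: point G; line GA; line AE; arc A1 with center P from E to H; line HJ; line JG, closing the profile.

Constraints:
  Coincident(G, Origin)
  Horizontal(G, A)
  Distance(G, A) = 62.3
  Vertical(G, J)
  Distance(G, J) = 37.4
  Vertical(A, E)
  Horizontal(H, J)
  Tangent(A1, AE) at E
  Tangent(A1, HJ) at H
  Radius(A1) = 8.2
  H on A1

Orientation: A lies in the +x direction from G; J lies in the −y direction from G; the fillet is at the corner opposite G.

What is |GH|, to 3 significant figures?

65.8

G is at the origin; GA is horizontal with |GA| = 62.3 and A on the +x side, so A = (62.3, 0.00). GJ is vertical with |GJ| = 37.4 and J on the −y side, so J = (0.00, -37.4). The virtual corner opposite G is at (62.3, -37.4). The tangent condition forces PE to be normal to AE and A1 meets HJ tangentially, so PH is at right angles to HJ, with radius 8.2, so the center P sits 8.2 in from both sides at P = (54.1, -29.2). That places the tangent points at E = (62.3, -29.2) on AE and H = (54.1, -37.4) on HJ. Then |GH| = |H − G| = 65.8.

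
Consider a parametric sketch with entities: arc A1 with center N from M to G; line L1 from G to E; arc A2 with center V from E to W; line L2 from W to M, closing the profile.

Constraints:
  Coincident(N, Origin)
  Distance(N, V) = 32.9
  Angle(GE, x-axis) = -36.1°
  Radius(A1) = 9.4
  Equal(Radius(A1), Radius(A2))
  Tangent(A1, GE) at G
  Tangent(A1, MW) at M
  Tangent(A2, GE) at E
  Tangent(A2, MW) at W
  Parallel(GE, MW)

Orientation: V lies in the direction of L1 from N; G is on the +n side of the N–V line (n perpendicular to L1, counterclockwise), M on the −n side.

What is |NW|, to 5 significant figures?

34.217

Tangency of A1 to both parallel lines with radius 9.4 puts G and M at N ± 9.4·n: G = (5.5384, 7.5951), M = (-5.5384, -7.5951). Equal radii place E and W the same way about V: E = V + 9.4·n = (32.121, -11.789), W = V − 9.4·n = (21.044, -26.980). Then |NW| = |W − N| = 34.217.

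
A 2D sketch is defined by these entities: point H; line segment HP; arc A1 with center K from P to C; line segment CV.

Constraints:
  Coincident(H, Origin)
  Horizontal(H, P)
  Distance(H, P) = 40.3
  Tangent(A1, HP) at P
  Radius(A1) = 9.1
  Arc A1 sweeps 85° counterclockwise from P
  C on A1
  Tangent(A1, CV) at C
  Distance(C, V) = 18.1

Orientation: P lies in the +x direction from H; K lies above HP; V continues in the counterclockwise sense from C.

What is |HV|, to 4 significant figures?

57.35

On A1, P sits at bearing -90° from K; an 85° counterclockwise sweep puts C at bearing -5°, so C = K + 9.1·(cos -5°, sin -5°) = (49.37, 8.307). Since A1 is tangent to CV there, KC ⟂ CV, so CV runs along (−sin -5°, cos -5°); with |CV| = 18.1, V = (50.94, 26.34). Then |HV| = |V − H| = 57.35.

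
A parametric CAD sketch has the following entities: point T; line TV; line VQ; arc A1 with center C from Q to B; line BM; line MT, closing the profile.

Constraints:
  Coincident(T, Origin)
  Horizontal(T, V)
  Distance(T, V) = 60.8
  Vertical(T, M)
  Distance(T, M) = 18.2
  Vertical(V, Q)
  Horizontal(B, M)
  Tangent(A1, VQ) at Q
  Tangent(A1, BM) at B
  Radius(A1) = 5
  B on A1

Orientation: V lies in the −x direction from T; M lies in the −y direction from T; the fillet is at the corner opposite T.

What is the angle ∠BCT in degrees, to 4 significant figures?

103.3°

T is at the origin; TV is horizontal with |TV| = 60.8 and V on the −x side, so V = (-60.80, 0.000). TM is vertical with |TM| = 18.2 and M on the −y side, so M = (0.000, -18.20). The virtual corner opposite T is at (-60.80, -18.20). Since A1 is tangent to VQ there, CQ ⟂ VQ and A1 meets BM tangentially, so CB is at right angles to BM, with radius 5.0, so the center C sits 5.0 in from both sides at C = (-55.80, -13.20). That places the tangent points at Q = (-60.80, -13.20) on VQ and B = (-55.80, -18.20) on BM. Then cos ∠BCT = CB·CT / (|CB||CT|), giving 103.3°.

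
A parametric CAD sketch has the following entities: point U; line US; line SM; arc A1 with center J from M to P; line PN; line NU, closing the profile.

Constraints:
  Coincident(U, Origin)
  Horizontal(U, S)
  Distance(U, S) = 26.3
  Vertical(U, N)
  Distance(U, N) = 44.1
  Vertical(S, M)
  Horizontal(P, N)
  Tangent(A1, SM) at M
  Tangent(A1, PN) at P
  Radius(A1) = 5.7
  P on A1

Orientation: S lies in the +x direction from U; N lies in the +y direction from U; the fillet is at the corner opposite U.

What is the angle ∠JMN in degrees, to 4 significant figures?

12.23°

The virtual corner opposite U is at (26.30, 44.10). The tangent condition forces JM to be normal to SM and since A1 is tangent to PN there, JP ⟂ PN, with radius 5.7, so the center J sits 5.7 in from both sides at J = (20.60, 38.40). That places the tangent points at M = (26.30, 38.40) on SM and P = (20.60, 44.10) on PN. Then cos ∠JMN = MJ·MN / (|MJ||MN|), giving 12.23°.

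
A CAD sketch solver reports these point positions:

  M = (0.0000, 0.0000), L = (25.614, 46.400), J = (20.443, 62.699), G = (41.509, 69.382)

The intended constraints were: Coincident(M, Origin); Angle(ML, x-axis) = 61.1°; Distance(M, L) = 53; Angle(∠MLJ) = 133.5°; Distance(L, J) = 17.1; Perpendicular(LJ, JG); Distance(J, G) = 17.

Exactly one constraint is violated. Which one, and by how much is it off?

Distance(J, G) = 17 — off by 5.10.

M = (0.00, 0.00) ✓; ML at 61.10° ✓; |ML| = 53.00 ✓; ∠MLJ = 133.5° ✓; |LJ| = 17.10 ✓; ∠(LJ, JG) = 90.00° ✓; |JG| = 22.10 ✗.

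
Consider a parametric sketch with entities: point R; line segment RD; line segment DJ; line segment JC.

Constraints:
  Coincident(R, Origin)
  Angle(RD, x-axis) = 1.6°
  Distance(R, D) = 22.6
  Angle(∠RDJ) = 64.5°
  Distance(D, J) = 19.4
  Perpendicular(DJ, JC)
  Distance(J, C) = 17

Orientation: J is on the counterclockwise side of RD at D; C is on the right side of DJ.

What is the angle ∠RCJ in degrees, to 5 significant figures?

14.498°

R is at the origin; RD runs at 1.6° with length 22.6, so D = 22.6·(cos 1.6°, sin 1.6°) = (22.591, 0.63103). ∠RDJ = 64.5°, so DJ runs at 1.6° + (180° − 64.5°) = 117.10° from the x-axis; with |DJ| = 19.4, J = D + 19.4·(cos 117.10°, sin 117.10°) = (13.754, 17.901). The perpendicularity gives JC at right angles to DJ; with |JC| = 17.0 on the right of DJ, C = J + 17.0·(0.89021, 0.45554) = (28.887, 25.645). Then cos ∠RCJ = CR·CJ / (|CR||CJ|), giving 14.498°.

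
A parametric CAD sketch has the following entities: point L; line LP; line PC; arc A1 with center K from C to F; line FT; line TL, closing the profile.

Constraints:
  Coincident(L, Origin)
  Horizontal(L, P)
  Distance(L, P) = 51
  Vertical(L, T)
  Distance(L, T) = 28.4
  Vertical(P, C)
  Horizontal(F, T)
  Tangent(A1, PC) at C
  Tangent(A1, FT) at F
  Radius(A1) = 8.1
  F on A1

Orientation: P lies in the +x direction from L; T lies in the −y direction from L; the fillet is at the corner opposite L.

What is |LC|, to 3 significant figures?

54.9

L is at the origin; L and P share the same y with |LP| = 51.0 and P on the +x side, so P = (51.0, 0.00). LT is vertical with |LT| = 28.4 and T on the −y side, so T = (0.00, -28.4). The virtual corner opposite L is at (51.0, -28.4). The tangent condition forces KC to be normal to PC and A1 meets FT tangentially, so KF is at right angles to FT, with radius 8.1, so the center K sits 8.1 in from both sides at K = (42.9, -20.3). That places the tangent points at C = (51.0, -20.3) on PC and F = (42.9, -28.4) on FT. Then |LC| = |C − L| = 54.9.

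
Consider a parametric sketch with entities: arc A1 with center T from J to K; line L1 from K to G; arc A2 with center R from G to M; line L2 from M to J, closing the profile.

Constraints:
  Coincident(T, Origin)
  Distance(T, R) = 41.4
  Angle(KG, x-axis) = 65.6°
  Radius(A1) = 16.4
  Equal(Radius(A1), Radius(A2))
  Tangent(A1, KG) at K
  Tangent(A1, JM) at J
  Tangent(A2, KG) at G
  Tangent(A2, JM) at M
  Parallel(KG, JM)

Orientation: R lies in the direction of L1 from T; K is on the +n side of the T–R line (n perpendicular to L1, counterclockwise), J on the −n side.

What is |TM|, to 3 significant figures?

44.5

The slot axis is L1's direction at 65.6°, so u = (cos 65.6°, sin 65.6°) = (0.413, 0.911) and n = (−sin 65.6°, cos 65.6°) = (-0.911, 0.413). T is at the origin and R lies 41.4 along u from T, so R = 41.4·u = (17.1, 37.7). Tangency of A1 to both parallel lines with radius 16.4 puts K and J at T ± 16.4·n: K = (-14.9, 6.77), J = (14.9, -6.77). Equal radii place G and M the same way about R: G = R + 16.4·n = (2.17, 44.5), M = R − 16.4·n = (32.0, 30.9). Then |TM| = |M − T| = 44.5.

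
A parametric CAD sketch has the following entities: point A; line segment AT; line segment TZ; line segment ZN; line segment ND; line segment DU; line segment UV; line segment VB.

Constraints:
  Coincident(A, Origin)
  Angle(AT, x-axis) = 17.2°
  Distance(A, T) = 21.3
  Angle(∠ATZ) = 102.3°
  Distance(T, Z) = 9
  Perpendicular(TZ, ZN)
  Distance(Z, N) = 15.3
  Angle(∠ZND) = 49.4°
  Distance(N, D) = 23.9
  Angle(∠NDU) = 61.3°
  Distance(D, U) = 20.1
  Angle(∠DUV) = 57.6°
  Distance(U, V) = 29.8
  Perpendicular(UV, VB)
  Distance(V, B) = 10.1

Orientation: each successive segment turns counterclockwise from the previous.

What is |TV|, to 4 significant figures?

22.12

∠NDU = 61.3° gives DU at 74.20° from the x-axis; with |DU| = 20.1, U = (26.85, 16.55). ∠DUV = 57.6° gives UV at -163.4° from the x-axis; with |UV| = 29.8, V = (-1.704, 8.034). Then |TV| = |V − T| = 22.12.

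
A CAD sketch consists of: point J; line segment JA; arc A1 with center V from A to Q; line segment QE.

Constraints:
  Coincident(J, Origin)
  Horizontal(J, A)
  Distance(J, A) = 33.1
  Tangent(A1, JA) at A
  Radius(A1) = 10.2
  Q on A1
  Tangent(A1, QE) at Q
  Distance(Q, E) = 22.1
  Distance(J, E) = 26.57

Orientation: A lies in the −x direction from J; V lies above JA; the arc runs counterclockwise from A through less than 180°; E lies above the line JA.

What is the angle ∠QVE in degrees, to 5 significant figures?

65.225°

J is at the origin; J and A share the same y with |JA| = 33.1 and A on the −x side, so A = (-33.100, 0.0000). The tangent condition forces VA to be normal to JA, so V = A + (0, 10.2) = (-33.100, 10.200). Since VQ ⟂ QE (tangency), |VE| = √(10.2² + 22.1²) = 24.340 regardless of where Q sits on A1. So E lies on both circle(J, 26.57) and circle(V, 24.340); the above-JA intersection is E = (-12.633, 23.374). Q is the foot of the tangent from E: Q = (-24.493, 4.7262).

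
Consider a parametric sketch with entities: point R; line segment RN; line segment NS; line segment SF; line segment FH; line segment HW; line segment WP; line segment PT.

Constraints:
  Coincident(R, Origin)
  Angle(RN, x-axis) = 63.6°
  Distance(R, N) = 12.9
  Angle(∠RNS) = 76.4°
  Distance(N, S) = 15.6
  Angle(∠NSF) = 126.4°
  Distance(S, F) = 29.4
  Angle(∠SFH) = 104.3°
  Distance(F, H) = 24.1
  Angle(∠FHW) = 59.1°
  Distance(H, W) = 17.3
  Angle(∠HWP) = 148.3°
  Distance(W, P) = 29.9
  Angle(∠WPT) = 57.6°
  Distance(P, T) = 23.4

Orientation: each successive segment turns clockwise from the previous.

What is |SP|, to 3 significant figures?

4.07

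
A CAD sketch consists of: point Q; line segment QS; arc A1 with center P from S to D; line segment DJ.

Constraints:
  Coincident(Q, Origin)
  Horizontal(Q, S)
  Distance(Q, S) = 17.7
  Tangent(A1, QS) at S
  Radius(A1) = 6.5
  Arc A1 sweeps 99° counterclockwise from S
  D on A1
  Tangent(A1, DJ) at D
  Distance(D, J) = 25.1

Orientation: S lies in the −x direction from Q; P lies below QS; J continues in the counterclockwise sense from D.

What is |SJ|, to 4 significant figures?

32.40

Q is at the origin; Q and S share the same y with |QS| = 17.7 and S on the −x side, so S = (-17.70, 0.000). The tangent condition forces PS to be normal to QS, so P = S + (0, -6.5) = (-17.70, -6.500). On A1, S sits at bearing 90° from P; a 99° counterclockwise sweep puts D at bearing 189°, so D = P + 6.5·(cos 189°, sin 189°) = (-24.12, -7.517). The tangent condition forces PD to be normal to DJ, so DJ runs along (−sin 189°, cos 189°); with |DJ| = 25.1, J = (-20.19, -32.31). Then |SJ| = |J − S| = 32.40.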